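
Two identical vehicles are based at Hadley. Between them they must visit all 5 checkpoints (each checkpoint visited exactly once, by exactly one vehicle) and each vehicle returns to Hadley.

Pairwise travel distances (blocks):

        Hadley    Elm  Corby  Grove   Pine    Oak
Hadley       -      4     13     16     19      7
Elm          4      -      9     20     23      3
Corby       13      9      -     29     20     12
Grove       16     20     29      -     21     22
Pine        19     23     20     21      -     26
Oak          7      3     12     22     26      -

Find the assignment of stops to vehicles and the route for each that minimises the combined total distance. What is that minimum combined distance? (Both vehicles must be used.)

There are 2^4 − 1 = 15 ways to divide the 5 stops into two non-empty groups. For each, the best each vehicle can do is its own shortest tour through its group:
  {Elm} + {Corby, Grove, Pine, Oak}: 8 + 76 = 84
  {Corby} + {Elm, Grove, Pine, Oak}: 26 + 69 = 95
  {Elm, Corby} + {Grove, Pine, Oak}: 26 + 69 = 95
  {Grove} + {Elm, Corby, Pine, Oak}: 32 + 58 = 90
  {Elm, Grove} + {Corby, Pine, Oak}: 40 + 58 = 98
  {Corby, Grove} + {Elm, Pine, Oak}: 58 + 52 = 110
  … (15 splits in total)
Best: vehicle 1 Hadley → Elm → Hadley = 8; vehicle 2 Hadley → Grove → Pine → Corby → Oak → Hadley = 76; combined 84.

84 blocks — the smallest possible combined total.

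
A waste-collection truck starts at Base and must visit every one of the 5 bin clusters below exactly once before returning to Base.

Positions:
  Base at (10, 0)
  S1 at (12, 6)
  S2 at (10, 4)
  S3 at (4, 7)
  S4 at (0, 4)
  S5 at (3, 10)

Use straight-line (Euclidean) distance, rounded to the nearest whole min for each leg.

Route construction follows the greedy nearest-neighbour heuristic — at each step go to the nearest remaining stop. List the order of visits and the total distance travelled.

At Base the remaining stops are S2 4, S1 6, S3 9, S4 11, S5 12; go to S2.
At S2 the remaining stops are S1 3, S3 7, S5 9, S4 10; go to S1.
At S1 the remaining stops are S3 8, S5 10, S4 12; go to S3.
At S3 the remaining stops are S5 3, S4 5; go to S5.
At S5 the remaining stops are S4 7; go to S4.
Return S4→Base: 11.
Total = 4 + 3 + 8 + 3 + 7 + 11 = 36.

Nearest-neighbour total = 36 min; route Base → S2 → S1 → S3 → S5 → S4 → Base.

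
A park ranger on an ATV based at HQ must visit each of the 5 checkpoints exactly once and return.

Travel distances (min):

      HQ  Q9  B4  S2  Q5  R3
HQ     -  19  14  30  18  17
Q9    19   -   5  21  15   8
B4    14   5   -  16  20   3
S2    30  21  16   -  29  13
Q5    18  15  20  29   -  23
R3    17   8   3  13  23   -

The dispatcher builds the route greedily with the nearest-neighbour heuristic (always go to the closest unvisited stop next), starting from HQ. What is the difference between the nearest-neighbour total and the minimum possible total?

The nearest-neighbour route is 15 min longer than optimal.

HQ: B4=14, R3=17, Q5=18, Q9=19, S2=30 ⇒ B4
B4: R3=3, Q9=5, S2=16, Q5=20 ⇒ R3
R3: Q9=8, S2=13, Q5=23 ⇒ Q9
Q9: Q5=15, S2=21 ⇒ Q5
Q5: S2=29 ⇒ S2
NN route HQ → B4 → R3 → Q9 → Q5 → S2 → HQ costs 99.
Optimal: HQ → B4 → S2 → R3 → Q9 → Q5 → HQ costs 84 (by enumerating all 60 distinct tours).
Excess = 99 − 84 = 15.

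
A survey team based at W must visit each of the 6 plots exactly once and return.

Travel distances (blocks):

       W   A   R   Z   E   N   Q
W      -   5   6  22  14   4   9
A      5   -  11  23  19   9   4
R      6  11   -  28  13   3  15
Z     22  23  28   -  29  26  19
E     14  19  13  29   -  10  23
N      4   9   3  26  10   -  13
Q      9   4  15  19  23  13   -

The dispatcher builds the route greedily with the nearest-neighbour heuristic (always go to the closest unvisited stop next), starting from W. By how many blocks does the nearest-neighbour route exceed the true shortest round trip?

W: N=4, A=5, R=6, Q=9, E=14, Z=22 ⇒ N
N: R=3, A=9, E=10, Q=13, Z=26 ⇒ R
R: A=11, E=13, Q=15, Z=28 ⇒ A
A: Q=4, E=19, Z=23 ⇒ Q
Q: Z=19, E=23 ⇒ Z
Z: E=29 ⇒ E
NN route W → N → R → A → Q → Z → E → W costs 84.
Optimal: W → A → Q → Z → E → N → R → W costs 76 (by enumerating all 360 distinct tours).
Excess = 84 − 76 = 8.

Excess over optimum: 8 blocks.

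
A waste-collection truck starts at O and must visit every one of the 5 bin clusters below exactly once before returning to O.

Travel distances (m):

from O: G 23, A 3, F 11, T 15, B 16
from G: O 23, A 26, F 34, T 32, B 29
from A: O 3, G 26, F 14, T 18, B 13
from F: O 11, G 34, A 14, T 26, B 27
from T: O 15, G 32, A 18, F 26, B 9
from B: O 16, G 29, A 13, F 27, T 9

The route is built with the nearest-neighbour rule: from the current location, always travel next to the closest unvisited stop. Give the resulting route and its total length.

Total distance 108 m via the nearest-neighbour route O → A → B → T → F → G → O.

From O: distances to unvisited — A=3, F=11, T=15, B=16, G=23. Nearest is A (3).
From A: distances to unvisited — B=13, F=14, T=18, G=26. Nearest is B (13).
From B: distances to unvisited — T=9, F=27, G=29. Nearest is T (9).
From T: distances to unvisited — F=26, G=32. Nearest is F (26).
From F: distances to unvisited — G=34. Nearest is G (34).
Return G→O: 23.
Total = 3 + 13 + 9 + 26 + 34 + 23 = 108.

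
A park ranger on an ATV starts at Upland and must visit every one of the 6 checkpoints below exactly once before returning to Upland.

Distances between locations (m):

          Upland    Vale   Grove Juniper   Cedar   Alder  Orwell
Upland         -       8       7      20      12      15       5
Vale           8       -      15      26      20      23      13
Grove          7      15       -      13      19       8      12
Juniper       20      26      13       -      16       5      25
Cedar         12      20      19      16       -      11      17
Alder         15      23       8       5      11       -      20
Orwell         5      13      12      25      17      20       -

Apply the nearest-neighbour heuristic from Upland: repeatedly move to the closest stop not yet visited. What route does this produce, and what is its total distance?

From Upland: distances to unvisited — Orwell=5, Grove=7, Vale=8, Cedar=12, Alder=15, Juniper=20. Nearest is Orwell (5).
From Orwell: distances to unvisited — Grove=12, Vale=13, Cedar=17, Alder=20, Juniper=25. Nearest is Grove (12).
From Grove: distances to unvisited — Alder=8, Juniper=13, Vale=15, Cedar=19. Nearest is Alder (8).
From Alder: distances to unvisited — Juniper=5, Cedar=11, Vale=23. Nearest is Juniper (5).
From Juniper: distances to unvisited — Cedar=16, Vale=26. Nearest is Cedar (16).
From Cedar: distances to unvisited — Vale=20. Nearest is Vale (20).
Return Vale→Upland: 8.
Total = 5 + 12 + 8 + 5 + 16 + 20 + 8 = 74.

Nearest-neighbour total = 74 m; route Upland → Orwell → Grove → Alder → Juniper → Cedar → Vale → Upland.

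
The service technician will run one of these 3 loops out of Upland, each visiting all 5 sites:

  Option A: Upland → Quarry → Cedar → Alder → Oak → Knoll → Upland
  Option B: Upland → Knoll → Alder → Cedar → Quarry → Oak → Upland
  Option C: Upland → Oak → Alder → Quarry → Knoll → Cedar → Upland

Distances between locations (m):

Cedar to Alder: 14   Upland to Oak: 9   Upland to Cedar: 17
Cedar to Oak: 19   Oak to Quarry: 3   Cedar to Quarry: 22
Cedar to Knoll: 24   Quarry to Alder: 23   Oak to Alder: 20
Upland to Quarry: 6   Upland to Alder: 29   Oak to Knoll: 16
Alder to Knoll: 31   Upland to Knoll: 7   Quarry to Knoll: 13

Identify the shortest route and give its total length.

Shortest is Option A, total 85 m.

Option A: 6 + 22 + 14 + 20 + 16 + 7 = 85
Option B: 7 + 31 + 14 + 22 + 3 + 9 = 86
Option C: 9 + 20 + 23 + 13 + 24 + 17 = 106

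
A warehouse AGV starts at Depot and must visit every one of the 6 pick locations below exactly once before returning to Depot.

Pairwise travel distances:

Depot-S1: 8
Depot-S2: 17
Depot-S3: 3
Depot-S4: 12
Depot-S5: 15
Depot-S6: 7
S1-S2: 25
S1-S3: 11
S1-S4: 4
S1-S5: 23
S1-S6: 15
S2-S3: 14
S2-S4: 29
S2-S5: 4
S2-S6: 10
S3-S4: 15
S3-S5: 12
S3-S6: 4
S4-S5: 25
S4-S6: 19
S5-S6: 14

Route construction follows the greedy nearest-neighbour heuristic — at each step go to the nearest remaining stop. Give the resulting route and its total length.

60 along Depot → S3 → S6 → S2 → S5 → S1 → S4 → Depot.

From Depot: distances to unvisited — S3=3, S6=7, S1=8, S4=12, S5=15, S2=17. Nearest is S3 (3).
From S3: distances to unvisited — S6=4, S1=11, S5=12, S2=14, S4=15. Nearest is S6 (4).
From S6: distances to unvisited — S2=10, S5=14, S1=15, S4=19. Nearest is S2 (10).
From S2: distances to unvisited — S5=4, S1=25, S4=29. Nearest is S5 (4).
From S5: distances to unvisited — S1=23, S4=25. Nearest is S1 (23).
From S1: distances to unvisited — S4=4. Nearest is S4 (4).
Return S4→Depot: 12.
Total = 3 + 4 + 10 + 4 + 23 + 4 + 12 = 60.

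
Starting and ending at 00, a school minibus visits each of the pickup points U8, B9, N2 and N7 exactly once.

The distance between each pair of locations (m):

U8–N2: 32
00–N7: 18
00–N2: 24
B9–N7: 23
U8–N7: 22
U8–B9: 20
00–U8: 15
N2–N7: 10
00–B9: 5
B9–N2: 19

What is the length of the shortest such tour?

71 m — the shortest possible round trip.

With 4 stops there are 4!/2 = 12 distinct round trips (a route and its reverse cost the same).
00 → U8 → B9 → N2 → N7 → 00: 15+20+19+10+18 = 82
00 → U8 → B9 → N7 → N2 → 00: 15+20+23+10+24 = 92
00 → U8 → N2 → B9 → N7 → 00: 15+32+19+23+18 = 107
00 → U8 → N2 → N7 → B9 → 00: 15+32+10+23+5 = 85
00 → U8 → N7 → B9 → N2 → 00: 15+22+23+19+24 = 103
00 → U8 → N7 → N2 → B9 → 00: 15+22+10+19+5 = 71
00 → B9 → U8 → N2 → N7 → 00: 5+20+32+10+18 = 85
00 → B9 → U8 → N7 → N2 → 00: 5+20+22+10+24 = 81
00 → B9 → N2 → U8 → N7 → 00: 5+19+32+22+18 = 96
00 → B9 → N7 → U8 → N2 → 00: 5+23+22+32+24 = 106
00 → N2 → U8 → B9 → N7 → 00: 24+32+20+23+18 = 117
00 → N2 → B9 → U8 → N7 → 00: 24+19+20+22+18 = 103
The minimum is 71.
One optimal route: 00 → U8 → N7 → N2 → B9 → 00 (or its reverse).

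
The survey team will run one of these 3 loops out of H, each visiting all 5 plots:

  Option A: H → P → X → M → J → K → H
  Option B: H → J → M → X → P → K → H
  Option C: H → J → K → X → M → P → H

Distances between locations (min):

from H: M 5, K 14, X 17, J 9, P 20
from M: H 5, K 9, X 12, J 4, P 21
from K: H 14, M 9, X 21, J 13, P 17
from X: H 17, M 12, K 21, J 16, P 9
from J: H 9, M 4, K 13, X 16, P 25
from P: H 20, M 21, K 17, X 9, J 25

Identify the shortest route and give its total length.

Option A: 20 + 9 + 12 + 4 + 13 + 14 = 72
Option B: 9 + 4 + 12 + 9 + 17 + 14 = 65
Option C: 9 + 13 + 21 + 12 + 21 + 20 = 96

65 min — Option B is the shortest.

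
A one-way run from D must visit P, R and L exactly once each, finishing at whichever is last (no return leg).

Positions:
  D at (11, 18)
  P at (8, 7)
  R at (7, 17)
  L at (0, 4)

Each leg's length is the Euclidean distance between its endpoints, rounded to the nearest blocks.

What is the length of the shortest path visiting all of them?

There are 3! = 6 possible orderings.
D→P→R→L: 11+10+15 = 36
D→P→L→R: 11+9+15 = 35
D→R→P→L: 4+10+9 = 23
D→R→L→P: 4+15+9 = 28
D→L→P→R: 18+9+10 = 37
D→L→R→P: 18+15+10 = 43
The minimum is 23.
One shortest path: D → R → P → L.

Shortest open route: 23 blocks.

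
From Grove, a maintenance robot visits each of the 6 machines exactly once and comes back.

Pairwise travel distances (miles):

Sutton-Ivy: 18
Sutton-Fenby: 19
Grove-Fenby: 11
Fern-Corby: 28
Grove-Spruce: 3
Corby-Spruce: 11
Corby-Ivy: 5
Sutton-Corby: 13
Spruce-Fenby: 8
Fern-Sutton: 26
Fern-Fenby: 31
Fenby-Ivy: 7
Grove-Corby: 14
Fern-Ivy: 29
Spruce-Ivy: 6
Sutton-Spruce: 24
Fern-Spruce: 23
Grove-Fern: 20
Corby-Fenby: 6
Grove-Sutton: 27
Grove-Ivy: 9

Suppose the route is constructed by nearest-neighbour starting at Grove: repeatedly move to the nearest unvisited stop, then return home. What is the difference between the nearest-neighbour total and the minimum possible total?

Excess over optimum: 4 miles.

Grove: Spruce=3, Ivy=9, Fenby=11, Corby=14, Fern=20, Sutton=27 ⇒ Spruce
Spruce: Ivy=6, Fenby=8, Corby=11, Fern=23, Sutton=24 ⇒ Ivy
Ivy: Corby=5, Fenby=7, Sutton=18, Fern=29 ⇒ Corby
Corby: Fenby=6, Sutton=13, Fern=28 ⇒ Fenby
Fenby: Sutton=19, Fern=31 ⇒ Sutton
Sutton: Fern=26 ⇒ Fern
NN route Grove → Spruce → Ivy → Corby → Fenby → Sutton → Fern → Grove costs 85.
Optimal: Grove → Fern → Sutton → Corby → Fenby → Ivy → Spruce → Grove costs 81 (by enumerating all 360 distinct tours).
Excess = 85 − 81 = 4.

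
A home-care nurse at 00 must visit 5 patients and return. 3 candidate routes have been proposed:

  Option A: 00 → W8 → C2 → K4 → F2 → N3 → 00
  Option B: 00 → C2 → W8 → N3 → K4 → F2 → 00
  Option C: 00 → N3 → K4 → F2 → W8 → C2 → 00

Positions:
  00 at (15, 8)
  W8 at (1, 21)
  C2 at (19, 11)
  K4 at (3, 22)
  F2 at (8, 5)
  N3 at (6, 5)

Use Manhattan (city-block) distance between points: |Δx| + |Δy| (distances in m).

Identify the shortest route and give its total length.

Shortest is Option B, total 108 m.

Option A: 27 + 28 + 27 + 22 + 2 + 12 = 118
Option B: 7 + 28 + 21 + 20 + 22 + 10 = 108
Option C: 12 + 20 + 22 + 23 + 28 + 7 = 112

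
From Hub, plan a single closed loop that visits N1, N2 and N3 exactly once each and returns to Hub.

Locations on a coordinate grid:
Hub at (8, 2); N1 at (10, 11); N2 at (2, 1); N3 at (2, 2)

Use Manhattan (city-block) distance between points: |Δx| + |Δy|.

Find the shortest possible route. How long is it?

36 — the shortest possible round trip.

Hub - N1 - N2 - N3 - Hub: 11+18+1+6 = 36
Hub - N1 - N3 - N2 - Hub: 11+17+1+7 = 36
Hub - N2 - N1 - N3 - Hub: 7+18+17+6 = 48
The minimum is 36.
One optimal route: Hub → N1 → N2 → N3 → Hub (or its reverse).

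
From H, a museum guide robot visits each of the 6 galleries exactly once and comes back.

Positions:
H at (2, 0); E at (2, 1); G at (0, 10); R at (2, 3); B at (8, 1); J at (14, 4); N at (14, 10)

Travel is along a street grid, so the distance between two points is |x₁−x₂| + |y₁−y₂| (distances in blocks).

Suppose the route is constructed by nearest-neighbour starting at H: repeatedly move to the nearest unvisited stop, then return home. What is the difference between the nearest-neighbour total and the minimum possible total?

Excess over optimum: 4 blocks.

From H: E=1, R=3, B=7, G=12, J=16, N=22 → choose E (1).
From E: R=2, B=6, G=11, J=15, N=21 → choose R (2).
From R: B=8, G=9, J=13, N=19 → choose B (8).
From B: J=9, N=15, G=17 → choose J (9).
From J: N=6, G=20 → choose N (6).
From N: G=14 → choose G (14).
NN route H → E → R → B → J → N → G → H costs 52.
Optimal: H → E → R → G → N → J → B → H costs 48 (by enumerating all 360 distinct tours).
Excess = 52 − 48 = 4.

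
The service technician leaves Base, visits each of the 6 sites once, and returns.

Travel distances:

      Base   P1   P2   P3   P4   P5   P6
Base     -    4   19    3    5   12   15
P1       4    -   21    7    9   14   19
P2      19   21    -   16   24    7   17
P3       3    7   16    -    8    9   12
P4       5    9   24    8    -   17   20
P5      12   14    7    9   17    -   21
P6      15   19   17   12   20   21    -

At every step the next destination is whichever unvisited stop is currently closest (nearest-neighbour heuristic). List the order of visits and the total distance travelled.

75 along Base → P3 → P1 → P4 → P5 → P2 → P6 → Base.

Base → [P3:3 / P1:4 / P4:5 / P5:12 / P6:15 / P2:19] → P3 (3)
P3 → [P1:7 / P4:8 / P5:9 / P6:12 / P2:16] → P1 (7)
P1 → [P4:9 / P5:14 / P6:19 / P2:21] → P4 (9)
P4 → [P5:17 / P6:20 / P2:24] → P5 (17)
P5 → [P2:7 / P6:21] → P2 (7)
P2 → [P6:17] → P6 (17)
Return P6→Base: 15.
Total = 3 + 7 + 9 + 17 + 7 + 17 + 15 = 75.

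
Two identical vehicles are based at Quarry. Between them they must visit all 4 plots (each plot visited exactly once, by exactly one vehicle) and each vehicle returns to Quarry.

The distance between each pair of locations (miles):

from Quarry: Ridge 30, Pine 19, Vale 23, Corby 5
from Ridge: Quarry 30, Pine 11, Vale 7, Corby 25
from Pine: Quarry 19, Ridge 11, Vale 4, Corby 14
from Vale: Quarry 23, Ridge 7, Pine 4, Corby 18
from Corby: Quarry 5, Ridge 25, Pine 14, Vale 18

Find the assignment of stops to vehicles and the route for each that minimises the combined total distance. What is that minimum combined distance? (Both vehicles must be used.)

70 miles — the smallest possible combined total.

Try each way of splitting the stops between the two vehicles (each non-empty) and, for each split, find the best tour for each vehicle:
  {Ridge} + {Pine, Vale, Corby}: 60 + 46 = 106
  {Pine} + {Ridge, Vale, Corby}: 38 + 60 = 98
  {Ridge, Pine} + {Vale, Corby}: 60 + 46 = 106
  {Vale} + {Ridge, Pine, Corby}: 46 + 60 = 106
  {Ridge, Vale} + {Pine, Corby}: 60 + 38 = 98
  {Pine, Vale} + {Ridge, Corby}: 46 + 60 = 106
  … (7 splits in total)
  {Ridge, Pine, Vale} + {Corby}: 60 + 10 = 70  ← best
Best: vehicle 1 Quarry → Ridge → Vale → Pine → Quarry = 60; vehicle 2 Quarry → Corby → Quarry = 10; combined 70.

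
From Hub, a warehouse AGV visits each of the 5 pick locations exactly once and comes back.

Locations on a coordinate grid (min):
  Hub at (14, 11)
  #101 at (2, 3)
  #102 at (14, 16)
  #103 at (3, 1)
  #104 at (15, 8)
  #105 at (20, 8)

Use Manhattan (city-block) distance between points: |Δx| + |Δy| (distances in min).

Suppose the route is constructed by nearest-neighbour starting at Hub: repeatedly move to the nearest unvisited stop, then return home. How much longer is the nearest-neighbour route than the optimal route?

6 min longer than the optimal tour.

Hub: #104=4, #102=5, #105=9, #101=20, #103=21 ⇒ #104
#104: #105=5, #102=9, #101=18, #103=19 ⇒ #105
#105: #102=14, #101=23, #103=24 ⇒ #102
#102: #101=25, #103=26 ⇒ #101
#101: #103=3 ⇒ #103
NN route Hub → #104 → #105 → #102 → #101 → #103 → Hub costs 72.
Optimal: Hub → #101 → #103 → #104 → #105 → #102 → Hub costs 66 (by enumerating all 60 distinct tours).
Excess = 72 − 66 = 6.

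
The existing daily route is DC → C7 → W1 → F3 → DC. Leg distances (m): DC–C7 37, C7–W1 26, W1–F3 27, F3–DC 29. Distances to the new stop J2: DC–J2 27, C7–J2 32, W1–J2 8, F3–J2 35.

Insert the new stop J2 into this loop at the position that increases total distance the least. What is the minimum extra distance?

+14 m — insert J2 between C7 and W1.

Insertion cost between consecutive stops i–j is d(i,J2) + d(J2,j) − d(i,j):
  between DC and C7: 27 + 32 − 37 = 22
  between C7 and W1: 32 + 8 − 26 = 14
  between W1 and F3: 8 + 35 − 27 = 16
  between F3 and DC: 35 + 27 − 29 = 33
Cheapest insertion is between C7 and W1, adding 14.
New total = 119 + 14 = 133.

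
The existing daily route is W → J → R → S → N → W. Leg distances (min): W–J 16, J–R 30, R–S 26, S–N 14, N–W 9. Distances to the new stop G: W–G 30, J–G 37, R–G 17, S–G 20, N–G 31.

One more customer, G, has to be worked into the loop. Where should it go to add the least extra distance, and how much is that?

+11 min — insert G between R and S.

Insertion cost between consecutive stops i–j is d(i,G) + d(G,j) − d(i,j):
  between W and J: 30 + 37 − 16 = 51
  between J and R: 37 + 17 − 30 = 24
  between R and S: 17 + 20 − 26 = 11
  between S and N: 20 + 31 − 14 = 37
  between N and W: 31 + 30 − 9 = 52
Cheapest insertion is between R and S, adding 11.
New total = 95 + 11 = 106.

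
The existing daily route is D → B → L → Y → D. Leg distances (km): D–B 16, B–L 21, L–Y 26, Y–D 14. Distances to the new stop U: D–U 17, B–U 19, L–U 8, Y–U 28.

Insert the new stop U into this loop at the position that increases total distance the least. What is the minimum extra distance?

+6 km — insert U between B and L.

Insertion cost between consecutive stops i–j is d(i,U) + d(U,j) − d(i,j):
  between D and B: 17 + 19 − 16 = 20
  between B and L: 19 + 8 − 21 = 6
  between L and Y: 8 + 28 − 26 = 10
  between Y and D: 28 + 17 − 14 = 31
Cheapest insertion is between B and L, adding 6.
New total = 77 + 6 = 83.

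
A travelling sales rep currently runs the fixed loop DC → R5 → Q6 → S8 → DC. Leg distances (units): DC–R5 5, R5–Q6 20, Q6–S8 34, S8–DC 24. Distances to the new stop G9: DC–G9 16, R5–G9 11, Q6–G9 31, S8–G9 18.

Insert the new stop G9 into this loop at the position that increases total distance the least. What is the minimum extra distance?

Minimum extra distance: 10, inserting G9 between S8 and DC.

Insertion cost between consecutive stops i–j is d(i,G9) + d(G9,j) − d(i,j):
  between DC and R5: 16 + 11 − 5 = 22
  between R5 and Q6: 11 + 31 − 20 = 22
  between Q6 and S8: 31 + 18 − 34 = 15
  between S8 and DC: 18 + 16 − 24 = 10
Cheapest insertion is between S8 and DC, adding 10.
New total = 83 + 10 = 93.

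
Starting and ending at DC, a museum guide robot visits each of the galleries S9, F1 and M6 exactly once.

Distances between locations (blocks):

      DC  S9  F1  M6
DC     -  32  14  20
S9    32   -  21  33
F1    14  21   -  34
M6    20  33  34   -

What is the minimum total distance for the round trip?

Minimum total distance: 88 blocks.

DC-S9-F1-M6-DC: 32+21+34+20 = 107
DC-S9-M6-F1-DC: 32+33+34+14 = 113
DC-F1-S9-M6-DC: 14+21+33+20 = 88
The minimum is 88.
One optimal route: DC → F1 → S9 → M6 → DC (or its reverse).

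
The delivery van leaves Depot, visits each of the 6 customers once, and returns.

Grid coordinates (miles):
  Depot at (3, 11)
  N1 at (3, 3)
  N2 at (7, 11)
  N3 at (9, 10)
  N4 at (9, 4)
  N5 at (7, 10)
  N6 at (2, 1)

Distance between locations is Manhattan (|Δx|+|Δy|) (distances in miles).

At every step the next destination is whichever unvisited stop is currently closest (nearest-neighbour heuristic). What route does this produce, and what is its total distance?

34 miles along Depot → N2 → N5 → N3 → N4 → N1 → N6 → Depot.

From Depot: distances to unvisited — N2=4, N5=5, N3=7, N1=8, N6=11, N4=13. Nearest is N2 (4).
From N2: distances to unvisited — N5=1, N3=3, N4=9, N1=12, N6=15. Nearest is N5 (1).
From N5: distances to unvisited — N3=2, N4=8, N1=11, N6=14. Nearest is N3 (2).
From N3: distances to unvisited — N4=6, N1=13, N6=16. Nearest is N4 (6).
From N4: distances to unvisited — N1=7, N6=10. Nearest is N1 (7).
From N1: distances to unvisited — N6=3. Nearest is N6 (3).
Return N6→Depot: 11.
Total = 4 + 1 + 2 + 6 + 7 + 3 + 11 = 34.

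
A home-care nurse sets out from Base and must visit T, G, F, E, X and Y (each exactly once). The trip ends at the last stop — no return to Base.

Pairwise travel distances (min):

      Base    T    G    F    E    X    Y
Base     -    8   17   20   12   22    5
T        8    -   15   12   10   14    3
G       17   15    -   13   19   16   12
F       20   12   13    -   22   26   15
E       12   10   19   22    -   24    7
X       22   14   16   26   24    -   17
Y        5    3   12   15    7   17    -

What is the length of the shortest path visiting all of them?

There are 6! = 720 possible orderings.
Base → T → G → F → E → X → Y: 8+15+13+22+24+17 = 99
Base → T → G → F → E → Y → X: 8+15+13+22+7+17 = 82
Base → T → G → F → X → E → Y: 8+15+13+26+24+7 = 93
Base → T → G → F → X → Y → E: 8+15+13+26+17+7 = 86
Base → T → G → F → Y → E → X: 8+15+13+15+7+24 = 82
Base → T → G → F → Y → X → E: 8+15+13+15+17+24 = 92
Base → T → G → E → F → X → Y: 8+15+19+22+26+17 = 107
Base → T → G → E → F → Y → X: 8+15+19+22+15+17 = 96
… (712 more)
Base → E → Y → T → F → G → X: 12+7+3+12+13+16 = 63  ← best
The minimum is 63.
One shortest path: Base → E → Y → T → F → G → X.

63 min — the minimum one-way total.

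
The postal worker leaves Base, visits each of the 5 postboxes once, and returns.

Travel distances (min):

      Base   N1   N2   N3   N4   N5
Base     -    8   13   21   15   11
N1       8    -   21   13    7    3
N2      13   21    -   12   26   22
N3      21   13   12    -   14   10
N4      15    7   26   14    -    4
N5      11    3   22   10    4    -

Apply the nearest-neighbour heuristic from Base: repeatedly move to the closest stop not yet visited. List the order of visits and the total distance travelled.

From Base: distances to unvisited — N1=8, N5=11, N2=13, N4=15, N3=21. Nearest is N1 (8).
From N1: distances to unvisited — N5=3, N4=7, N3=13, N2=21. Nearest is N5 (3).
From N5: distances to unvisited — N4=4, N3=10, N2=22. Nearest is N4 (4).
From N4: distances to unvisited — N3=14, N2=26. Nearest is N3 (14).
From N3: distances to unvisited — N2=12. Nearest is N2 (12).
Return N2→Base: 13.
Total = 8 + 3 + 4 + 14 + 12 + 13 = 54.

54 min along Base → N1 → N5 → N4 → N3 → N2 → Base.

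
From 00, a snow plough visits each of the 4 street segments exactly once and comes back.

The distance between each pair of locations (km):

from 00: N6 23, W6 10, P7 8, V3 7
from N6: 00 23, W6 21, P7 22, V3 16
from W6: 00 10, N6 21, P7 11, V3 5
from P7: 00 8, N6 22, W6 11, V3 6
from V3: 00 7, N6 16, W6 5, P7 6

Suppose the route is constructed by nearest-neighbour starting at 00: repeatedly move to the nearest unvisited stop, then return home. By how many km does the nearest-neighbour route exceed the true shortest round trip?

00: V3=7, P7=8, W6=10, N6=23 ⇒ V3
V3: W6=5, P7=6, N6=16 ⇒ W6
W6: P7=11, N6=21 ⇒ P7
P7: N6=22 ⇒ N6
NN route 00 → V3 → W6 → P7 → N6 → 00 costs 68.
Optimal: 00 → W6 → N6 → V3 → P7 → 00 costs 61 (by enumerating all 12 distinct tours).
Excess = 68 − 61 = 7.

The nearest-neighbour route is 7 km longer than optimal.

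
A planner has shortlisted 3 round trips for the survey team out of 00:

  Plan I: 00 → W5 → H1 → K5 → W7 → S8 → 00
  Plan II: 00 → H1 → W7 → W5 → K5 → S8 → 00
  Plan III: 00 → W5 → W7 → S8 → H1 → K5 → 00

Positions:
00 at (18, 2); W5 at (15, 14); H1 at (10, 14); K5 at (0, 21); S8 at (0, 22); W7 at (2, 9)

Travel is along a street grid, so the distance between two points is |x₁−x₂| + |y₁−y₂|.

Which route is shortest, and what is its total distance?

Shortest is Plan I, total 104.

Plan I: 15 + 5 + 17 + 14 + 15 + 38 = 104
Plan II: 20 + 13 + 18 + 22 + 1 + 38 = 112
Plan III: 15 + 18 + 15 + 18 + 17 + 37 = 120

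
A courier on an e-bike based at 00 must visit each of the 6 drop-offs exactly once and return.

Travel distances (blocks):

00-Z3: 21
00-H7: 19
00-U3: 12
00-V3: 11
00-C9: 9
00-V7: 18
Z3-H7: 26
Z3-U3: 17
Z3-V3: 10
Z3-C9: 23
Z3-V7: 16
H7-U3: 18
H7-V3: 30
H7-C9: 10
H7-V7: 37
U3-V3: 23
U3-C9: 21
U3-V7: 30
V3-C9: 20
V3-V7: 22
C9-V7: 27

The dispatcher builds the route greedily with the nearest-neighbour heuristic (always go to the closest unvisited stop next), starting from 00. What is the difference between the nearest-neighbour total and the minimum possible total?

1 blocks longer than the optimal tour.

From 00: C9=9, V3=11, U3=12, V7=18, H7=19, Z3=21 → choose C9 (9).
From C9: H7=10, V3=20, U3=21, Z3=23, V7=27 → choose H7 (10).
From H7: U3=18, Z3=26, V3=30, V7=37 → choose U3 (18).
From U3: Z3=17, V3=23, V7=30 → choose Z3 (17).
From Z3: V3=10, V7=16 → choose V3 (10).
From V3: V7=22 → choose V7 (22).
NN route 00 → C9 → H7 → U3 → Z3 → V3 → V7 → 00 costs 104.
Optimal: 00 → V3 → V7 → Z3 → U3 → H7 → C9 → 00 costs 103 (by enumerating all 360 distinct tours).
Excess = 104 − 103 = 1.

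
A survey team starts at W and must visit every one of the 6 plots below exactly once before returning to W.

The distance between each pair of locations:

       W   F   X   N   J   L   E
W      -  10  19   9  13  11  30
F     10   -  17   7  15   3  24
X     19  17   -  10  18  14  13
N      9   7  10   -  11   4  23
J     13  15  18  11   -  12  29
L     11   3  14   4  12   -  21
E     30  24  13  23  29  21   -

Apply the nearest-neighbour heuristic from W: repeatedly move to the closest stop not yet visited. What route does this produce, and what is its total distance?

From W: distances to unvisited — N=9, F=10, L=11, J=13, X=19, E=30. Nearest is N (9).
From N: distances to unvisited — L=4, F=7, X=10, J=11, E=23. Nearest is L (4).
From L: distances to unvisited — F=3, J=12, X=14, E=21. Nearest is F (3).
From F: distances to unvisited — J=15, X=17, E=24. Nearest is J (15).
From J: distances to unvisited — X=18, E=29. Nearest is X (18).
From X: distances to unvisited — E=13. Nearest is E (13).
Return E→W: 30.
Total = 9 + 4 + 3 + 15 + 18 + 13 + 30 = 92.

Nearest-neighbour total = 92; route W → N → L → F → J → X → E → W.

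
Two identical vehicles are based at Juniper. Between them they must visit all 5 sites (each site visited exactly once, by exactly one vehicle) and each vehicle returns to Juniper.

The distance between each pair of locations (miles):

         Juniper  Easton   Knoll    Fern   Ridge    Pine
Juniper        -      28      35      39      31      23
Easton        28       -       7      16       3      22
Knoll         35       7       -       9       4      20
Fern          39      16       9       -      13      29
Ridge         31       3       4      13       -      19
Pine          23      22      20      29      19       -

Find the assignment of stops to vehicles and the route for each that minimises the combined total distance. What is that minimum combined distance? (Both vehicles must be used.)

Try each way of splitting the stops between the two vehicles (each non-empty) and, for each split, find the best tour for each vehicle:
  {Easton} + {Knoll, Fern, Ridge, Pine}: 56 + 94 = 150
  {Knoll} + {Easton, Fern, Ridge, Pine}: 70 + 96 = 166
  {Easton, Knoll} + {Fern, Ridge, Pine}: 70 + 94 = 164
  {Fern} + {Easton, Knoll, Ridge, Pine}: 78 + 78 = 156
  {Easton, Fern} + {Knoll, Ridge, Pine}: 83 + 78 = 161
  {Knoll, Fern} + {Easton, Ridge, Pine}: 83 + 73 = 156
  … (15 splits in total)
  {Easton, Knoll, Fern, Ridge} + {Pine}: 83 + 46 = 129  ← best
Best: vehicle 1 Juniper → Easton → Ridge → Knoll → Fern → Juniper = 83; vehicle 2 Juniper → Pine → Juniper = 46; combined 129.

Minimum combined distance: 129 miles.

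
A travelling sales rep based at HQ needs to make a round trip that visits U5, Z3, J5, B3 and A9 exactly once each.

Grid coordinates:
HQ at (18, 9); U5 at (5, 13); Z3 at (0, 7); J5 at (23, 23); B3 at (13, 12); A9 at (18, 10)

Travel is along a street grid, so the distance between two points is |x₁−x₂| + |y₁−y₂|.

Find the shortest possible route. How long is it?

HQ - U5 - Z3 - J5 - B3 - A9 - HQ: 17+11+39+21+7+1 = 96
HQ - U5 - Z3 - J5 - A9 - B3 - HQ: 17+11+39+18+7+8 = 100
HQ - U5 - Z3 - B3 - J5 - A9 - HQ: 17+11+18+21+18+1 = 86
HQ - U5 - Z3 - B3 - A9 - J5 - HQ: 17+11+18+7+18+19 = 90
HQ - U5 - Z3 - A9 - J5 - B3 - HQ: 17+11+21+18+21+8 = 96
HQ - U5 - Z3 - A9 - B3 - J5 - HQ: 17+11+21+7+21+19 = 96
HQ - U5 - J5 - Z3 - B3 - A9 - HQ: 17+28+39+18+7+1 = 110
HQ - U5 - J5 - Z3 - A9 - B3 - HQ: 17+28+39+21+7+8 = 120
HQ - U5 - J5 - B3 - Z3 - A9 - HQ: 17+28+21+18+21+1 = 106
HQ - U5 - J5 - B3 - A9 - Z3 - HQ: 17+28+21+7+21+20 = 114
HQ - U5 - J5 - A9 - Z3 - B3 - HQ: 17+28+18+21+18+8 = 110
HQ - U5 - J5 - A9 - B3 - Z3 - HQ: 17+28+18+7+18+20 = 108
HQ - U5 - B3 - Z3 - J5 - A9 - HQ: 17+9+18+39+18+1 = 102
HQ - U5 - B3 - Z3 - A9 - J5 - HQ: 17+9+18+21+18+19 = 102
… (46 more)
HQ - Z3 - U5 - B3 - J5 - A9 - HQ: 20+11+9+21+18+1 = 80  ← best
The minimum is 80.
One optimal route: HQ → Z3 → U5 → B3 → J5 → A9 → HQ (or its reverse).

Shortest round trip = 80.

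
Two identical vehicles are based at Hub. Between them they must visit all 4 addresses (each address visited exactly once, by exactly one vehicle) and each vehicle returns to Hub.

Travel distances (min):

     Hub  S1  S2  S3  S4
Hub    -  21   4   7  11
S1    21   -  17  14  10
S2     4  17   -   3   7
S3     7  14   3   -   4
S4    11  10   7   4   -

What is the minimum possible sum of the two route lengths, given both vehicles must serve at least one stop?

Minimum combined distance: 50 min.

There are 2^3 − 1 = 7 ways to divide the 4 stops into two non-empty groups. For each, the best each vehicle can do is its own shortest tour through its group:
  {S1} + {S2, S3, S4}: 42 + 22 = 64
  {S2} + {S1, S3, S4}: 8 + 42 = 50
  {S1, S2} + {S3, S4}: 42 + 22 = 64
  {S3} + {S1, S2, S4}: 14 + 42 = 56
  {S1, S3} + {S2, S4}: 42 + 22 = 64
  {S2, S3} + {S1, S4}: 14 + 42 = 56
  … (7 splits in total)
Best: vehicle 1 Hub → S2 → Hub = 8; vehicle 2 Hub → S1 → S4 → S3 → Hub = 42; combined 50.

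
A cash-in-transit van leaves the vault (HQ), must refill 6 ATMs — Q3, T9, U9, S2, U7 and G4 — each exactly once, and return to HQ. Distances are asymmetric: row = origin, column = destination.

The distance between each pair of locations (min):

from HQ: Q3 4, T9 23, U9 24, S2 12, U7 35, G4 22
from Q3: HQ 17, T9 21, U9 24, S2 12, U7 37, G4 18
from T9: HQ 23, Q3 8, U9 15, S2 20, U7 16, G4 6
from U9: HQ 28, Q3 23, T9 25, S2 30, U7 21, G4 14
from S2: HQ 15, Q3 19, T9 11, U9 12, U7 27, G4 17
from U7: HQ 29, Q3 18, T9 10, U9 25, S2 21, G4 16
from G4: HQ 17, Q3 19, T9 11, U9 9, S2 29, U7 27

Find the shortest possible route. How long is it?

Minimum total distance: 82 min.

HQ → Q3 → T9 → U9 → S2 → U7 → G4 → HQ: 4+21+15+30+27+16+17 = 130
HQ → Q3 → T9 → U9 → S2 → G4 → U7 → HQ: 4+21+15+30+17+27+29 = 143
HQ → Q3 → T9 → U9 → U7 → S2 → G4 → HQ: 4+21+15+21+21+17+17 = 116
HQ → Q3 → T9 → U9 → U7 → G4 → S2 → HQ: 4+21+15+21+16+29+15 = 121
HQ → Q3 → T9 → U9 → G4 → S2 → U7 → HQ: 4+21+15+14+29+27+29 = 139
HQ → Q3 → T9 → U9 → G4 → U7 → S2 → HQ: 4+21+15+14+27+21+15 = 117
HQ → Q3 → T9 → S2 → U9 → U7 → G4 → HQ: 4+21+20+12+21+16+17 = 111
HQ → Q3 → T9 → S2 → U9 → G4 → U7 → HQ: 4+21+20+12+14+27+29 = 127
… (712 more)
HQ → Q3 → S2 → U9 → U7 → T9 → G4 → HQ: 4+12+12+21+10+6+17 = 82  ← best
The minimum is 82.
One optimal route: HQ → Q3 → S2 → U9 → U7 → T9 → G4 → HQ.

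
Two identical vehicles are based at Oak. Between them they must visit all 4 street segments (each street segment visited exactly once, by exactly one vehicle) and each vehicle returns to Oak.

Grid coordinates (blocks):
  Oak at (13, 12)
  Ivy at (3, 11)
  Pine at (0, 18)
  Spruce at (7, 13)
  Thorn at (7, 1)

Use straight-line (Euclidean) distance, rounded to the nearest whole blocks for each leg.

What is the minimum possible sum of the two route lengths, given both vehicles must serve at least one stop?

There are 2^3 − 1 = 7 ways to divide the 4 stops into two non-empty groups. For each, the best each vehicle can do is its own shortest tour through its group:
  {Ivy} + {Pine, Spruce, Thorn}: 20 + 46 = 66
  {Pine} + {Ivy, Spruce, Thorn}: 28 + 34 = 62
  {Ivy, Pine} + {Spruce, Thorn}: 32 + 31 = 63
  {Spruce} + {Ivy, Pine, Thorn}: 12 + 46 = 58
  {Ivy, Spruce} + {Pine, Thorn}: 20 + 45 = 65
  {Pine, Spruce} + {Ivy, Thorn}: 29 + 34 = 63
  … (7 splits in total)
Best: vehicle 1 Oak → Spruce → Oak = 12; vehicle 2 Oak → Pine → Ivy → Thorn → Oak = 46; combined 58.

58 blocks — the smallest possible combined total.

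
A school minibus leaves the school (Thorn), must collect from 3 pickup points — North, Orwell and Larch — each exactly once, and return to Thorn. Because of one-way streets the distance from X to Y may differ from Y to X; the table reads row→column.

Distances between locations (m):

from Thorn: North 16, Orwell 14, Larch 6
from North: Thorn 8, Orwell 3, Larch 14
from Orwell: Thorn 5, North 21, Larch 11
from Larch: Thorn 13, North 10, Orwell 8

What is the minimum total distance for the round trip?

Thorn - North - Orwell - Larch - Thorn: 16+3+11+13 = 43
Thorn - North - Larch - Orwell - Thorn: 16+14+8+5 = 43
Thorn - Orwell - North - Larch - Thorn: 14+21+14+13 = 62
Thorn - Orwell - Larch - North - Thorn: 14+11+10+8 = 43
Thorn - Larch - North - Orwell - Thorn: 6+10+3+5 = 24
Thorn - Larch - Orwell - North - Thorn: 6+8+21+8 = 43
The minimum is 24.
One optimal route: Thorn → Larch → North → Orwell → Thorn.

24 m — the shortest possible round trip.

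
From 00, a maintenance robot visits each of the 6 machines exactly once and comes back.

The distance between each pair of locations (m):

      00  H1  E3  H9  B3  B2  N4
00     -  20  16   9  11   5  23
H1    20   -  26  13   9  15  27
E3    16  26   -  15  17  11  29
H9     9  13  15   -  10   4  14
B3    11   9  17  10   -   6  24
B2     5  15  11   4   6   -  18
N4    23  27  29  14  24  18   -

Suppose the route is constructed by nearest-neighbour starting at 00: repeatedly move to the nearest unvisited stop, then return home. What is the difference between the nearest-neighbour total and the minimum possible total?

14 m longer than the optimal tour.

From 00: B2=5, H9=9, B3=11, E3=16, H1=20, N4=23 → choose B2 (5).
From B2: H9=4, B3=6, E3=11, H1=15, N4=18 → choose H9 (4).
From H9: B3=10, H1=13, N4=14, E3=15 → choose B3 (10).
From B3: H1=9, E3=17, N4=24 → choose H1 (9).
From H1: E3=26, N4=27 → choose E3 (26).
From E3: N4=29 → choose N4 (29).
NN route 00 → B2 → H9 → B3 → H1 → E3 → N4 → 00 costs 106.
Optimal: 00 → E3 → H9 → N4 → H1 → B3 → B2 → 00 costs 92 (by enumerating all 360 distinct tours).
Excess = 106 − 92 = 14.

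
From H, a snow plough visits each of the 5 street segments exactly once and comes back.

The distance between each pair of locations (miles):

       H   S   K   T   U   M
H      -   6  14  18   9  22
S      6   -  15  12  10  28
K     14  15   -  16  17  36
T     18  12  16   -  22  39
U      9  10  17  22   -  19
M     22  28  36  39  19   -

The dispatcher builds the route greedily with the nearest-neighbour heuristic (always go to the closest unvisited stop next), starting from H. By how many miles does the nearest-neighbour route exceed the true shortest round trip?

The nearest-neighbour route is 18 miles longer than optimal.

H: S=6, U=9, K=14, T=18, M=22 ⇒ S
S: U=10, T=12, K=15, M=28 ⇒ U
U: K=17, M=19, T=22 ⇒ K
K: T=16, M=36 ⇒ T
T: M=39 ⇒ M
NN route H → S → U → K → T → M → H costs 110.
Optimal: H → S → T → K → U → M → H costs 92 (by enumerating all 60 distinct tours).
Excess = 110 − 92 = 18.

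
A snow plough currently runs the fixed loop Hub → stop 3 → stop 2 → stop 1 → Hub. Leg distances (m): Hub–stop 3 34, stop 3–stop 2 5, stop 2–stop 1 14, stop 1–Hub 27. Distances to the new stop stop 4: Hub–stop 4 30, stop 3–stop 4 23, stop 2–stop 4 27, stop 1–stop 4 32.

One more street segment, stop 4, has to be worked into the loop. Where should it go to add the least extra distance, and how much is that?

Insertion cost between consecutive stops i–j is d(i,stop 4) + d(stop 4,j) − d(i,j):
  between Hub and stop 3: 30 + 23 − 34 = 19
  between stop 3 and stop 2: 23 + 27 − 5 = 45
  between stop 2 and stop 1: 27 + 32 − 14 = 45
  between stop 1 and Hub: 32 + 30 − 27 = 35
Cheapest insertion is between Hub and stop 3, adding 19.
New total = 80 + 19 = 99.

Minimum extra distance: 19 m, inserting stop 4 between Hub and stop 3.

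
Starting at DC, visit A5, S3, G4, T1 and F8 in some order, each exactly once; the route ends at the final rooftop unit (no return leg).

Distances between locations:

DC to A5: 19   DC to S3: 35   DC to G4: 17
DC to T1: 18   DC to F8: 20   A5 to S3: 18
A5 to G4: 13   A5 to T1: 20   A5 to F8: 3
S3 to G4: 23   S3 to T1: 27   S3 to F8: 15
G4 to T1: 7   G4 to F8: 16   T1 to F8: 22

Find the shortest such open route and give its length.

Minimum one-way distance = 56.

There are 5! = 120 possible orderings.
DC - A5 - S3 - G4 - T1 - F8: 19+18+23+7+22 = 89
DC - A5 - S3 - G4 - F8 - T1: 19+18+23+16+22 = 98
DC - A5 - S3 - T1 - G4 - F8: 19+18+27+7+16 = 87
DC - A5 - S3 - T1 - F8 - G4: 19+18+27+22+16 = 102
DC - A5 - S3 - F8 - G4 - T1: 19+18+15+16+7 = 75
DC - A5 - S3 - F8 - T1 - G4: 19+18+15+22+7 = 81
DC - A5 - G4 - S3 - T1 - F8: 19+13+23+27+22 = 104
DC - A5 - G4 - S3 - F8 - T1: 19+13+23+15+22 = 92
DC - A5 - G4 - T1 - S3 - F8: 19+13+7+27+15 = 81
DC - A5 - G4 - T1 - F8 - S3: 19+13+7+22+15 = 76
DC - A5 - G4 - F8 - S3 - T1: 19+13+16+15+27 = 90
DC - A5 - G4 - F8 - T1 - S3: 19+13+16+22+27 = 97
DC - A5 - T1 - S3 - G4 - F8: 19+20+27+23+16 = 105
DC - A5 - T1 - S3 - F8 - G4: 19+20+27+15+16 = 97
… (106 more)
DC - T1 - G4 - A5 - F8 - S3: 18+7+13+3+15 = 56  ← best
The minimum is 56.
One shortest path: DC → T1 → G4 → A5 → F8 → S3.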